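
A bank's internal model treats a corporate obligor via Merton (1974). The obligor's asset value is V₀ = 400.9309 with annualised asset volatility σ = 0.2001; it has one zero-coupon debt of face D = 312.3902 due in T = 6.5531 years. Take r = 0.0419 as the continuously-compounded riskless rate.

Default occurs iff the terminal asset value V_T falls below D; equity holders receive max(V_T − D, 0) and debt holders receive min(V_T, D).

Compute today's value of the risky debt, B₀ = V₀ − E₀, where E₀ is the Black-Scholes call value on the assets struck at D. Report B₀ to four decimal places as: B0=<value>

d₁ = [ln(V₀/D) + (r + σ²/2)T] / (σ√T)
   = [ln(400.9309/312.3902) + (0.0419 + 0.5·0.2001²)·6.5531] / (0.2001·√6.5531)
   = [0.249536 + 0.405768] / 0.512236 = 1.279300
d₂ = d₁ − σ√T = 1.279300 − 0.512236 = 0.767063
N(d₁) = 0.899604,  N(d₂) = 0.778478,  e^(−rT) = 0.759895
E₀ = V₀·N(d₁) − D·e^(−rT)·N(d₂)
   = 400.9309·0.899604 − 312.3902·0.759895·0.778478 = 175.881073
B₀ = V₀ − E₀ = 400.9309 − 175.881073 = 225.049827

B0=225.0498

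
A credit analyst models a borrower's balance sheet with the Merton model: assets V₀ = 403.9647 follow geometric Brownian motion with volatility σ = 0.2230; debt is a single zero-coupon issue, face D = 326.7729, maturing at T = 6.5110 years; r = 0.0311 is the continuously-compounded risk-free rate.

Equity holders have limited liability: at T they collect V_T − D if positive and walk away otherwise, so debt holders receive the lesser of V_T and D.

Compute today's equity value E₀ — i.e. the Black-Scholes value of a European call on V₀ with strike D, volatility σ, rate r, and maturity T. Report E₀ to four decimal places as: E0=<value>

d₁ = [ln(V₀/D) + (r + σ²/2)T] / (σ√T)
   = [ln(403.9647/326.7729) + (0.0311 + 0.5·0.2230²)·6.5110] / (0.2230·√6.5110)
   = [0.212062 + 0.364385] / 0.569022 = 1.013049
d₂ = d₁ − σ√T = 1.013049 − 0.569022 = 0.444028
N(d₁) = 0.844482,  N(d₂) = 0.671489,  e^(−rT) = 0.816693
E₀ = V₀·N(d₁) − D·e^(−rT)·N(d₂)
   = 403.9647·0.844482 − 326.7729·0.816693·0.671489 = 161.938499

E0=161.9385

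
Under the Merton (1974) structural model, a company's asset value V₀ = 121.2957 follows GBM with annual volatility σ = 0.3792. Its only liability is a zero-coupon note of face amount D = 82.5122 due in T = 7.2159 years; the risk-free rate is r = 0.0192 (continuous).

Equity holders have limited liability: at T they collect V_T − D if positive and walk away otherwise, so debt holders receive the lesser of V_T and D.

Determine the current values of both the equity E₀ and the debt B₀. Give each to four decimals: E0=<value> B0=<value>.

E0=66.6748 B0=54.6209

d₁ = [ln(V₀/D) + (r + σ²/2)T] / (σ√T)
   = [ln(121.2957/82.5122) + (0.0192 + 0.5·0.3792²)·7.2159] / (0.3792·√7.2159)
   = [0.385285 + 0.657342] / 1.018623 = 1.023565
d₂ = d₁ − σ√T = 1.023565 − 1.018623 = 0.004942
N(d₁) = 0.846980,  N(d₂) = 0.501971,  e^(−rT) = 0.870624
E₀ = V₀·N(d₁) − D·e^(−rT)·N(d₂)
   = 121.2957·0.846980 − 82.5122·0.870624·0.501971 = 66.674816
B₀ = V₀ − E₀ = 121.2957 − 66.674816 = 54.620884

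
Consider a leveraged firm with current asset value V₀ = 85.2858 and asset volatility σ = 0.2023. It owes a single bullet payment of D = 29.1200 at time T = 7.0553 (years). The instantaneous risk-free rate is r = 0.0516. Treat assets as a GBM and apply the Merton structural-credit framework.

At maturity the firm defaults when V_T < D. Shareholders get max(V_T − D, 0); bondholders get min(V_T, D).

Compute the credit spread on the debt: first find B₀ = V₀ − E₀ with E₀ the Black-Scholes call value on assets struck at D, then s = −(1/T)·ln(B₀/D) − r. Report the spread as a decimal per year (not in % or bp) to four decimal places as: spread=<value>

d₁ = [ln(V₀/D) + (r + σ²/2)T] / (σ√T)
   = [ln(85.2858/29.1200) + (0.0516 + 0.5·0.2023²)·7.0553] / (0.2023·√7.0553)
   = [1.074583 + 0.508424] / 0.537346 = 2.945975
d₂ = d₁ − σ√T = 2.945975 − 0.537346 = 2.408629
N(d₁) = 0.998390,  N(d₂) = 0.991994,  e^(−rT) = 0.694854
E₀ = V₀·N(d₁) − D·e^(−rT)·N(d₂)
   = 85.2858·0.998390 − 29.1200·0.694854·0.991994 = 65.076367
B₀ = V₀ − E₀ = 85.2858 − 65.076367 = 20.209433
spread = −(1/T)·ln(B₀/D) − r = −(1/7.0553)·ln(20.209433/29.1200) − 0.0516 = 0.00017324

spread=0.0002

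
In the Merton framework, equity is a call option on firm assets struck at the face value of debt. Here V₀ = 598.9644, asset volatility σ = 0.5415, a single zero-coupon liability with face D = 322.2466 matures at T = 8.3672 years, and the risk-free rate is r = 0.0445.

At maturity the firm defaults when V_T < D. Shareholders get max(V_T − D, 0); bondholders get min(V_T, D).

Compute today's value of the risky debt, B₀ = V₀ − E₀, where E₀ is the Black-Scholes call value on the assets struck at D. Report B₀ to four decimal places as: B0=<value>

d₁ = [ln(V₀/D) + (r + σ²/2)T] / (σ√T)
   = [ln(598.9644/322.2466) + (0.0445 + 0.5·0.5415²)·8.3672] / (0.5415·√8.3672)
   = [0.619885 + 1.599065] / 1.566349 = 1.416638
d₂ = d₁ − σ√T = 1.416638 − 1.566349 = -0.149711
N(d₁) = 0.921706,  N(d₂) = 0.440496,  e^(−rT) = 0.689120
E₀ = V₀·N(d₁) − D·e^(−rT)·N(d₂)
   = 598.9644·0.921706 − 322.2466·0.689120·0.440496 = 454.249389
B₀ = V₀ − E₀ = 598.9644 − 454.249389 = 144.715011

B0=144.7150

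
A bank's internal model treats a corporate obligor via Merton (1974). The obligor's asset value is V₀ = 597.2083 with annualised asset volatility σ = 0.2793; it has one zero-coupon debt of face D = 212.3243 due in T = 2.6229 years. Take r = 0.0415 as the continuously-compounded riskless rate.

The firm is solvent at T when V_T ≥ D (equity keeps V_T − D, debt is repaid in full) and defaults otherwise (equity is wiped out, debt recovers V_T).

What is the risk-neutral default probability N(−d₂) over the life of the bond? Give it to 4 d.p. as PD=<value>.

d₁ = [ln(V₀/D) + (r + σ²/2)T] / (σ√T)
   = [ln(597.2083/212.3243) + (0.0415 + 0.5·0.2793²)·2.6229] / (0.2793·√2.6229)
   = [1.034151 + 0.211155] / 0.452337 = 2.753051
d₂ = d₁ − σ√T = 2.753051 − 0.452337 = 2.300714
risk-neutral PD = N(−d₂) = N(-2.300714) = 0.010704

PD=0.0107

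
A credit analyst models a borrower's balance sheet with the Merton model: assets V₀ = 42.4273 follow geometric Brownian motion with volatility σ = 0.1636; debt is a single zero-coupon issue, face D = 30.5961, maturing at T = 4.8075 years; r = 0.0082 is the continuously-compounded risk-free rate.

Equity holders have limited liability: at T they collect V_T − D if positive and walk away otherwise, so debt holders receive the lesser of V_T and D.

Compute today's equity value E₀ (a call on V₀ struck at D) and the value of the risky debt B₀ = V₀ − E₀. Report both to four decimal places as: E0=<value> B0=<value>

E0=14.0172 B0=28.4101

d₁ = [ln(V₀/D) + (r + σ²/2)T] / (σ√T)
   = [ln(42.4273/30.5961) + (0.0082 + 0.5·0.1636²)·4.8075] / (0.1636·√4.8075)
   = [0.326919 + 0.103758] / 0.358710 = 1.200629
d₂ = d₁ − σ√T = 1.200629 − 0.358710 = 0.841920
N(d₁) = 0.885053,  N(d₂) = 0.800084,  e^(−rT) = 0.961345
E₀ = V₀·N(d₁) − D·e^(−rT)·N(d₂)
   = 42.4273·0.885053 − 30.5961·0.961345·0.800084 = 14.017193
B₀ = V₀ − E₀ = 42.4273 − 14.017193 = 28.410107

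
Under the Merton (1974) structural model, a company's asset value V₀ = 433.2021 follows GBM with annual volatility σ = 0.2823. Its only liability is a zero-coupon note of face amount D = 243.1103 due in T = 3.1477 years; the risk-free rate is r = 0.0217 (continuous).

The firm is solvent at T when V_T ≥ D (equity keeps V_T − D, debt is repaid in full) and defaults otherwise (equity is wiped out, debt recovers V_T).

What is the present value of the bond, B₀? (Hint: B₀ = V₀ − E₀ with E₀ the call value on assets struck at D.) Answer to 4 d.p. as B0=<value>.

B0=219.9071

d₁ = [ln(V₀/D) + (r + σ²/2)T] / (σ√T)
   = [ln(433.2021/243.1103) + (0.0217 + 0.5·0.2823²)·3.1477] / (0.2823·√3.1477)
   = [0.577689 + 0.193730] / 0.500850 = 1.540221
d₂ = d₁ − σ√T = 1.540221 − 0.500850 = 1.039371
N(d₁) = 0.938247,  N(d₂) = 0.850684,  e^(−rT) = 0.933975
E₀ = V₀·N(d₁) − D·e^(−rT)·N(d₂)
   = 433.2021·0.938247 − 243.1103·0.933975·0.850684 = 213.294972
B₀ = V₀ − E₀ = 433.2021 − 213.294972 = 219.907128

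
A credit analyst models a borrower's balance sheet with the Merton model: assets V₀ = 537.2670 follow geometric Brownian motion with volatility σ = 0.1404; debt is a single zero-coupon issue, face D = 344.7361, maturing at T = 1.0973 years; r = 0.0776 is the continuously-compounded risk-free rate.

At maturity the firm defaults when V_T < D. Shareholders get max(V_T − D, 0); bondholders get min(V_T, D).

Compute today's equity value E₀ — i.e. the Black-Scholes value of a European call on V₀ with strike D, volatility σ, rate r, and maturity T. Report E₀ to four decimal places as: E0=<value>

E0=220.6727

d₁ = [ln(V₀/D) + (r + σ²/2)T] / (σ√T)
   = [ln(537.2670/344.7361) + (0.0776 + 0.5·0.1404²)·1.0973] / (0.1404·√1.0973)
   = [0.443716 + 0.095966] / 0.147072 = 3.669507
d₂ = d₁ − σ√T = 3.669507 − 0.147072 = 3.522435
N(d₁) = 0.999878,  N(d₂) = 0.999786,  e^(−rT) = 0.918374
E₀ = V₀·N(d₁) − D·e^(−rT)·N(d₂)
   = 537.2670·0.999878 − 344.7361·0.918374·0.999786 = 220.672708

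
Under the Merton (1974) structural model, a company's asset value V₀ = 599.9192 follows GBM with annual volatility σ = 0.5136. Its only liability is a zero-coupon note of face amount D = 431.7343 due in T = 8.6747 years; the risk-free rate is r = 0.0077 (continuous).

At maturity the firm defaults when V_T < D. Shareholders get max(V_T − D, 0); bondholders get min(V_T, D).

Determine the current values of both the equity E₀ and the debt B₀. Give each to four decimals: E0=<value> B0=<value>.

E0=381.9741 B0=217.9451

d₁ = [ln(V₀/D) + (r + σ²/2)T] / (σ√T)
   = [ln(599.9192/431.7343) + (0.0077 + 0.5·0.5136²)·8.6747] / (0.5136·√8.6747)
   = [0.328985 + 1.210923] / 1.512698 = 1.017987
d₂ = d₁ − σ√T = 1.017987 − 1.512698 = -0.494711
N(d₁) = 0.845658,  N(d₂) = 0.310402,  e^(−rT) = 0.935387
E₀ = V₀·N(d₁) − D·e^(−rT)·N(d₂)
   = 599.9192·0.845658 − 431.7343·0.935387·0.310402 = 381.974118
B₀ = V₀ − E₀ = 599.9192 − 381.974118 = 217.945082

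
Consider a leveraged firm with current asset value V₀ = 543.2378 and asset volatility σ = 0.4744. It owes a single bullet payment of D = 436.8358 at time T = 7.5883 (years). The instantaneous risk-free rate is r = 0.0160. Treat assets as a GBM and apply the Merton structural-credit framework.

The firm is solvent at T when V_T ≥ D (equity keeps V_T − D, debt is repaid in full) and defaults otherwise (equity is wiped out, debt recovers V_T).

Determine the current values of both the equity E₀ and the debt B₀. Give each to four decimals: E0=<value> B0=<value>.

E0=310.9219 B0=232.3159

d₁ = [ln(V₀/D) + (r + σ²/2)T] / (σ√T)
   = [ln(543.2378/436.8358) + (0.0160 + 0.5·0.4744²)·7.5883] / (0.4744·√7.5883)
   = [0.217990 + 0.975307] / 1.306823 = 0.913127
d₂ = d₁ − σ√T = 0.913127 − 1.306823 = -0.393696
N(d₁) = 0.819412,  N(d₂) = 0.346903,  e^(−rT) = 0.885668
E₀ = V₀·N(d₁) − D·e^(−rT)·N(d₂)
   = 543.2378·0.819412 − 436.8358·0.885668·0.346903 = 310.921944
B₀ = V₀ − E₀ = 543.2378 − 310.921944 = 232.315856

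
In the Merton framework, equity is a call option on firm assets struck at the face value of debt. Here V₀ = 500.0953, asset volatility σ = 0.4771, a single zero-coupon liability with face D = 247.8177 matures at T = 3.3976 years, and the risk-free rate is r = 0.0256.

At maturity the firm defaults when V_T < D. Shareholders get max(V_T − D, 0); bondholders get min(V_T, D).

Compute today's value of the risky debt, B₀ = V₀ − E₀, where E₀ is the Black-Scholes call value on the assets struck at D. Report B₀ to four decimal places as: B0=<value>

B0=198.9685

d₁ = [ln(V₀/D) + (r + σ²/2)T] / (σ√T)
   = [ln(500.0953/247.8177) + (0.0256 + 0.5·0.4771²)·3.3976] / (0.4771·√3.3976)
   = [0.702105 + 0.473667] / 0.879418 = 1.336988
d₂ = d₁ − σ√T = 1.336988 − 0.879418 = 0.457570
N(d₁) = 0.909387,  N(d₂) = 0.676369,  e^(−rT) = 0.916697
E₀ = V₀·N(d₁) − D·e^(−rT)·N(d₂)
   = 500.0953·0.909387 − 247.8177·0.916697·0.676369 = 301.126755
B₀ = V₀ − E₀ = 500.0953 − 301.126755 = 198.968545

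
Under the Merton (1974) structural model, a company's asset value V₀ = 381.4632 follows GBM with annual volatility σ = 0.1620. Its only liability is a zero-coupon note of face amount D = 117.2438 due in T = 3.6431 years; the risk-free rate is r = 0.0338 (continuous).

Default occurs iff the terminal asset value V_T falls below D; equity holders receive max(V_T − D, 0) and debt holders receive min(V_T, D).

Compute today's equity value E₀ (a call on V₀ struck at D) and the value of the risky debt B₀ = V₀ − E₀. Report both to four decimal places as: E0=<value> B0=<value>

d₁ = [ln(V₀/D) + (r + σ²/2)T] / (σ√T)
   = [ln(381.4632/117.2438) + (0.0338 + 0.5·0.1620²)·3.6431] / (0.1620·√3.6431)
   = [1.179759 + 0.170942] / 0.309208 = 4.368260
d₂ = d₁ − σ√T = 4.368260 − 0.309208 = 4.059052
N(d₁) = 0.999994,  N(d₂) = 0.999975,  e^(−rT) = 0.884143
E₀ = V₀·N(d₁) − D·e^(−rT)·N(d₂)
   = 381.4632·0.999994 − 117.2438·0.884143·0.999975 = 277.803113
B₀ = V₀ − E₀ = 381.4632 − 277.803113 = 103.660087

E0=277.8031 B0=103.6601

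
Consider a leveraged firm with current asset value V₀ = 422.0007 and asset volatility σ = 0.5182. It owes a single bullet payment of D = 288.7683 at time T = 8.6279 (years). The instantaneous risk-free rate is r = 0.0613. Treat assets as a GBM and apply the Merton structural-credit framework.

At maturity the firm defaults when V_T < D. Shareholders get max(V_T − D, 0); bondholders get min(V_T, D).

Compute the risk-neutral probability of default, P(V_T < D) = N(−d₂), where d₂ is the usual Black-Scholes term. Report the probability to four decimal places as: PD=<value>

d₁ = [ln(V₀/D) + (r + σ²/2)T] / (σ√T)
   = [ln(422.0007/288.7683) + (0.0613 + 0.5·0.5182²)·8.6279] / (0.5182·√8.6279)
   = [0.379382 + 1.687321] / 1.522124 = 1.357776
d₂ = d₁ − σ√T = 1.357776 − 1.522124 = -0.164348
risk-neutral PD = N(−d₂) = N(0.164348) = 0.565271

PD=0.5653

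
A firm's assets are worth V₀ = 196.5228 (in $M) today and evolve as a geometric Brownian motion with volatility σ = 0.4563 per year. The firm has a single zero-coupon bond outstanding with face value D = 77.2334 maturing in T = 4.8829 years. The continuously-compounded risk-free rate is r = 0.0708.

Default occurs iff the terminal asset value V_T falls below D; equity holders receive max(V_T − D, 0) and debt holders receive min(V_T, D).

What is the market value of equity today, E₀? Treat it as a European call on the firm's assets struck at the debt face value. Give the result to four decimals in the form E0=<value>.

d₁ = [ln(V₀/D) + (r + σ²/2)T] / (σ√T)
   = [ln(196.5228/77.2334) + (0.0708 + 0.5·0.4563²)·4.8829] / (0.4563·√4.8829)
   = [0.933946 + 0.854043] / 1.008299 = 1.773273
d₂ = d₁ − σ√T = 1.773273 − 1.008299 = 0.764974
N(d₁) = 0.961908,  N(d₂) = 0.777856,  e^(−rT) = 0.707718
E₀ = V₀·N(d₁) − D·e^(−rT)·N(d₂)
   = 196.5228·0.961908 − 77.2334·0.707718·0.777856 = 146.519674

E0=146.5197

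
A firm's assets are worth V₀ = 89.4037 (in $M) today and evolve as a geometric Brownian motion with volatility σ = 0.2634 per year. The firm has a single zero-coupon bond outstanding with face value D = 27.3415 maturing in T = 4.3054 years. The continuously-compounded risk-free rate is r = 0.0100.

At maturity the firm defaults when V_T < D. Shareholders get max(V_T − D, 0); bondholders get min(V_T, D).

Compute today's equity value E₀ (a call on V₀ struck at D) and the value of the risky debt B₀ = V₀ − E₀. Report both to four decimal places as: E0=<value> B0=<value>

E0=63.3241 B0=26.0796

d₁ = [ln(V₀/D) + (r + σ²/2)T] / (σ√T)
   = [ln(89.4037/27.3415) + (0.0100 + 0.5·0.2634²)·4.3054] / (0.2634·√4.3054)
   = [1.184756 + 0.192407] / 0.546541 = 2.519783
d₂ = d₁ − σ√T = 2.519783 − 0.546541 = 1.973242
N(d₁) = 0.994129,  N(d₂) = 0.975766,  e^(−rT) = 0.957860
E₀ = V₀·N(d₁) − D·e^(−rT)·N(d₂)
   = 89.4037·0.994129 − 27.3415·0.957860·0.975766 = 63.324130
B₀ = V₀ − E₀ = 89.4037 − 63.324130 = 26.079570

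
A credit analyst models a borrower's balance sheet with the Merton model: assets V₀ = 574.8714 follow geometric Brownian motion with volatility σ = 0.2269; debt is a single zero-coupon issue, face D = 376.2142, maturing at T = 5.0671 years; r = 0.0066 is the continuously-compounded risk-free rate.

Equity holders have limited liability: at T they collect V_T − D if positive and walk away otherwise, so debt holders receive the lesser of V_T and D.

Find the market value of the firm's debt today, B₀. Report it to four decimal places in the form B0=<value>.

d₁ = [ln(V₀/D) + (r + σ²/2)T] / (σ√T)
   = [ln(574.8714/376.2142) + (0.0066 + 0.5·0.2269²)·5.0671] / (0.2269·√5.0671)
   = [0.423988 + 0.163879] / 0.510757 = 1.150972
d₂ = d₁ − σ√T = 1.150972 − 0.510757 = 0.640215
N(d₁) = 0.875128,  N(d₂) = 0.738984,  e^(−rT) = 0.967110
E₀ = V₀·N(d₁) − D·e^(−rT)·N(d₂)
   = 574.8714·0.875128 − 376.2142·0.967110·0.738984 = 234.213901
B₀ = V₀ − E₀ = 574.8714 − 234.213901 = 340.657499

B0=340.6575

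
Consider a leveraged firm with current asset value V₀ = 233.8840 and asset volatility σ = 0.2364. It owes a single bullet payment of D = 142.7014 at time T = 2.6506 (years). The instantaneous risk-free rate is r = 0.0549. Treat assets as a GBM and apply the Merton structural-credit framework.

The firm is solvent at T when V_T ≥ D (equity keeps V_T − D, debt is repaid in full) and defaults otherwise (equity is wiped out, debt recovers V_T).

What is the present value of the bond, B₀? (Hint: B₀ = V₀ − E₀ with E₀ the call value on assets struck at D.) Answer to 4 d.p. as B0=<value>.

d₁ = [ln(V₀/D) + (r + σ²/2)T] / (σ√T)
   = [ln(233.8840/142.7014) + (0.0549 + 0.5·0.2364²)·2.6506] / (0.2364·√2.6506)
   = [0.494071 + 0.219582] / 0.384875 = 1.854247
d₂ = d₁ − σ√T = 1.854247 − 0.384875 = 1.469372
N(d₁) = 0.968148,  N(d₂) = 0.929134,  e^(−rT) = 0.864574
E₀ = V₀·N(d₁) − D·e^(−rT)·N(d₂)
   = 233.8840·0.968148 − 142.7014·0.864574·0.929134 = 111.801527
B₀ = V₀ − E₀ = 233.8840 − 111.801527 = 122.082473

B0=122.0825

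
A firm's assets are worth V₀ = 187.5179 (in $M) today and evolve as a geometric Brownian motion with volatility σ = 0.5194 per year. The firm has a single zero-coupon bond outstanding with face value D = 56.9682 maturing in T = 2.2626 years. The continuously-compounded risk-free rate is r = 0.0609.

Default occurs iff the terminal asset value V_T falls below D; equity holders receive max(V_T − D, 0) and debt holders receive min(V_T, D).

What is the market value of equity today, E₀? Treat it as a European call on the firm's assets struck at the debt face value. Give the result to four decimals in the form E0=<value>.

E0=139.1804

d₁ = [ln(V₀/D) + (r + σ²/2)T] / (σ√T)
   = [ln(187.5179/56.9682) + (0.0609 + 0.5·0.5194²)·2.2626] / (0.5194·√2.2626)
   = [1.191381 + 0.442990] / 0.781278 = 2.091919
d₂ = d₁ − σ√T = 2.091919 − 0.781278 = 1.310641
N(d₁) = 0.981777,  N(d₂) = 0.905010,  e^(−rT) = 0.871280
E₀ = V₀·N(d₁) − D·e^(−rT)·N(d₂)
   = 187.5179·0.981777 − 56.9682·0.871280·0.905010 = 139.180384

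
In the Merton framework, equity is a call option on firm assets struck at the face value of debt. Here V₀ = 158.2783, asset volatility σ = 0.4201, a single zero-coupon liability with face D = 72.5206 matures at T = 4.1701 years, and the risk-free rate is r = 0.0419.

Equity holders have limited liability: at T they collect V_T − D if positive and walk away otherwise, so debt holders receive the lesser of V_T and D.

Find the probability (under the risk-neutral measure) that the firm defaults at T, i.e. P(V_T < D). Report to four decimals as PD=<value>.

d₁ = [ln(V₀/D) + (r + σ²/2)T] / (σ√T)
   = [ln(158.2783/72.5206) + (0.0419 + 0.5·0.4201²)·4.1701] / (0.4201·√4.1701)
   = [0.780484 + 0.542705] / 0.857879 = 1.542397
d₂ = d₁ − σ√T = 1.542397 − 0.857879 = 0.684518
risk-neutral PD = N(−d₂) = N(-0.684518) = 0.246824

PD=0.2468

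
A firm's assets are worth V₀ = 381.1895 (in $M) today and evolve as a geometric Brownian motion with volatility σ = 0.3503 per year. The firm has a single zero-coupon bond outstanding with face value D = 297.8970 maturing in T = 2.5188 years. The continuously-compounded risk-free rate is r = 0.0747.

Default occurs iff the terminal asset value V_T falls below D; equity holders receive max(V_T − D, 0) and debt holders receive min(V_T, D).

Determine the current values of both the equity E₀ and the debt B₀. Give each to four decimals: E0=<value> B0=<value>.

E0=155.0731 B0=226.1164

d₁ = [ln(V₀/D) + (r + σ²/2)T] / (σ√T)
   = [ln(381.1895/297.8970) + (0.0747 + 0.5·0.3503²)·2.5188] / (0.3503·√2.5188)
   = [0.246549 + 0.342695] / 0.555952 = 1.059884
d₂ = d₁ − σ√T = 1.059884 − 0.555952 = 0.503933
N(d₁) = 0.855401,  N(d₂) = 0.692846,  e^(−rT) = 0.828487
E₀ = V₀·N(d₁) − D·e^(−rT)·N(d₂)
   = 381.1895·0.855401 − 297.8970·0.828487·0.692846 = 155.073126
B₀ = V₀ − E₀ = 381.1895 − 155.073126 = 226.116374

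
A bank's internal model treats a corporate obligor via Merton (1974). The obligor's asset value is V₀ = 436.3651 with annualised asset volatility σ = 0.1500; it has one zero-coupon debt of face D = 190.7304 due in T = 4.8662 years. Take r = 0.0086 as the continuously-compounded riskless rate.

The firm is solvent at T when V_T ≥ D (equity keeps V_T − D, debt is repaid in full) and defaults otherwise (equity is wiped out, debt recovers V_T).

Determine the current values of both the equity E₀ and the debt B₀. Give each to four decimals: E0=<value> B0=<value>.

d₁ = [ln(V₀/D) + (r + σ²/2)T] / (σ√T)
   = [ln(436.3651/190.7304) + (0.0086 + 0.5·0.1500²)·4.8662] / (0.1500·√4.8662)
   = [0.827618 + 0.096594] / 0.330892 = 2.793094
d₂ = d₁ − σ√T = 2.793094 − 0.330892 = 2.462202
N(d₁) = 0.997390,  N(d₂) = 0.993096,  e^(−rT) = 0.959014
E₀ = V₀·N(d₁) − D·e^(−rT)·N(d₂)
   = 436.3651·0.997390 − 190.7304·0.959014·0.993096 = 253.575764
B₀ = V₀ − E₀ = 436.3651 − 253.575764 = 182.789336

E0=253.5758 B0=182.7893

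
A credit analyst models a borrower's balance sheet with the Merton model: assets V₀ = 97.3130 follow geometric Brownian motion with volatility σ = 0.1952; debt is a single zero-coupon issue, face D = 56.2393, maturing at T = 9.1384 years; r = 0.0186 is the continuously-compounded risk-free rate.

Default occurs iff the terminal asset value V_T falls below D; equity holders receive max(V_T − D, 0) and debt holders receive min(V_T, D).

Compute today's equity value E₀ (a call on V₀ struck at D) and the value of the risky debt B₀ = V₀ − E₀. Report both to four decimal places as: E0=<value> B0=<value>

d₁ = [ln(V₀/D) + (r + σ²/2)T] / (σ√T)
   = [ln(97.3130/56.2393) + (0.0186 + 0.5·0.1952²)·9.1384] / (0.1952·√9.1384)
   = [0.548317 + 0.344075] / 0.590085 = 1.512309
d₂ = d₁ − σ√T = 1.512309 − 0.590085 = 0.922223
N(d₁) = 0.934772,  N(d₂) = 0.821794,  e^(−rT) = 0.843687
E₀ = V₀·N(d₁) − D·e^(−rT)·N(d₂)
   = 97.3130·0.934772 − 56.2393·0.843687·0.821794 = 51.972740
B₀ = V₀ − E₀ = 97.3130 − 51.972740 = 45.340260

E0=51.9727 B0=45.3403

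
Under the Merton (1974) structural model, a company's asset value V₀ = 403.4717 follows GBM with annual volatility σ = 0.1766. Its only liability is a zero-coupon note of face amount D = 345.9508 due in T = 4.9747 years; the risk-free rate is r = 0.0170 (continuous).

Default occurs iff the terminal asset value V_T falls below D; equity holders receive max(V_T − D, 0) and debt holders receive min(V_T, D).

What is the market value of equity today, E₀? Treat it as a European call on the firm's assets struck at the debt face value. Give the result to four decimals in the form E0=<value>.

E0=108.9232

d₁ = [ln(V₀/D) + (r + σ²/2)T] / (σ√T)
   = [ln(403.4717/345.9508) + (0.0170 + 0.5·0.1766²)·4.9747] / (0.1766·√4.9747)
   = [0.153810 + 0.162144] / 0.393889 = 0.802139
d₂ = d₁ − σ√T = 0.802139 − 0.393889 = 0.408250
N(d₁) = 0.788764,  N(d₂) = 0.658455,  e^(−rT) = 0.918907
E₀ = V₀·N(d₁) − D·e^(−rT)·N(d₂)
   = 403.4717·0.788764 − 345.9508·0.918907·0.658455 = 108.923184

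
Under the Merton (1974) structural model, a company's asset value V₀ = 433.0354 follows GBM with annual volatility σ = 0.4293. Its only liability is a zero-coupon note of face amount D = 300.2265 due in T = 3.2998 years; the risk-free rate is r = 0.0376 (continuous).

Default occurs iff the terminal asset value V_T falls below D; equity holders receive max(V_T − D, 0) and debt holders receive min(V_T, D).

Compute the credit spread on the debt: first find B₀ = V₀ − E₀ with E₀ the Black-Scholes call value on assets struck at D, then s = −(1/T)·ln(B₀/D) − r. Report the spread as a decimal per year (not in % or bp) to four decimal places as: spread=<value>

d₁ = [ln(V₀/D) + (r + σ²/2)T] / (σ√T)
   = [ln(433.0354/300.2265) + (0.0376 + 0.5·0.4293²)·3.2998] / (0.4293·√3.2998)
   = [0.366282 + 0.428147] / 0.779839 = 1.018709
d₂ = d₁ − σ√T = 1.018709 − 0.779839 = 0.238871
N(d₁) = 0.845830,  N(d₂) = 0.594397,  e^(−rT) = 0.883316
E₀ = V₀·N(d₁) − D·e^(−rT)·N(d₂)
   = 433.0354·0.845830 − 300.2265·0.883316·0.594397 = 208.643088
B₀ = V₀ − E₀ = 433.0354 − 208.643088 = 224.392312
spread = −(1/T)·ln(B₀/D) − r = −(1/3.2998)·ln(224.392312/300.2265) − 0.0376 = 0.05062998

spread=0.0506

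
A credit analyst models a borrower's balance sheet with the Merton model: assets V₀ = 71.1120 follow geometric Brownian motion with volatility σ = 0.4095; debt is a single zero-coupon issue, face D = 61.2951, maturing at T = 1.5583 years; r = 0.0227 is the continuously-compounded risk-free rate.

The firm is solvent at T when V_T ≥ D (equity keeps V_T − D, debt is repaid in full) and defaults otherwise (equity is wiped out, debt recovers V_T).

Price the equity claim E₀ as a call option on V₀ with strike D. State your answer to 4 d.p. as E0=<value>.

d₁ = [ln(V₀/D) + (r + σ²/2)T] / (σ√T)
   = [ln(71.1120/61.2951) + (0.0227 + 0.5·0.4095²)·1.5583] / (0.4095·√1.5583)
   = [0.148556 + 0.166029] / 0.511187 = 0.615402
d₂ = d₁ − σ√T = 0.615402 − 0.511187 = 0.104216
N(d₁) = 0.730856,  N(d₂) = 0.541501,  e^(−rT) = 0.965245
E₀ = V₀·N(d₁) − D·e^(−rT)·N(d₂)
   = 71.1120·0.730856 − 61.2951·0.965245·0.541501 = 19.934809

E0=19.9348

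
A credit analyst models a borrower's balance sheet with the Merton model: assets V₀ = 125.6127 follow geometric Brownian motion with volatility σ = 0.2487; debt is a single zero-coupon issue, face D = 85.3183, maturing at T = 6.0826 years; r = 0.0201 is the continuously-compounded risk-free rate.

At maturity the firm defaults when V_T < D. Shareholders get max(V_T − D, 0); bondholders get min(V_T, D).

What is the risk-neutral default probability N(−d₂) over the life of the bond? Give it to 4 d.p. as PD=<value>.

d₁ = [ln(V₀/D) + (r + σ²/2)T] / (σ√T)
   = [ln(125.6127/85.3183) + (0.0201 + 0.5·0.2487²)·6.0826] / (0.2487·√6.0826)
   = [0.386814 + 0.310370] / 0.613367 = 1.136651
d₂ = d₁ − σ√T = 1.136651 − 0.613367 = 0.523284
risk-neutral PD = N(−d₂) = N(-0.523284) = 0.300388

PD=0.3004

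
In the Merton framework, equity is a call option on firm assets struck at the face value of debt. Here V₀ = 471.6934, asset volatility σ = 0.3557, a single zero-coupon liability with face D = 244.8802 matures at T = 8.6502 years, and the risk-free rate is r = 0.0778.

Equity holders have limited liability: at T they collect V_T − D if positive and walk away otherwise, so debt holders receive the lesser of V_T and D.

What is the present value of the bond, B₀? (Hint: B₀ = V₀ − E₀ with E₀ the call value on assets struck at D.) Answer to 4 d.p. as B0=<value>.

d₁ = [ln(V₀/D) + (r + σ²/2)T] / (σ√T)
   = [ln(471.6934/244.8802) + (0.0778 + 0.5·0.3557²)·8.6502] / (0.3557·√8.6502)
   = [0.655560 + 1.220208] / 1.046157 = 1.793008
d₂ = d₁ − σ√T = 1.793008 − 1.046157 = 0.746851
N(d₁) = 0.963514,  N(d₂) = 0.772423,  e^(−rT) = 0.510183
E₀ = V₀·N(d₁) − D·e^(−rT)·N(d₂)
   = 471.6934·0.963514 − 244.8802·0.510183·0.772423 = 357.981557
B₀ = V₀ − E₀ = 471.6934 − 357.981557 = 113.711843

B0=113.7118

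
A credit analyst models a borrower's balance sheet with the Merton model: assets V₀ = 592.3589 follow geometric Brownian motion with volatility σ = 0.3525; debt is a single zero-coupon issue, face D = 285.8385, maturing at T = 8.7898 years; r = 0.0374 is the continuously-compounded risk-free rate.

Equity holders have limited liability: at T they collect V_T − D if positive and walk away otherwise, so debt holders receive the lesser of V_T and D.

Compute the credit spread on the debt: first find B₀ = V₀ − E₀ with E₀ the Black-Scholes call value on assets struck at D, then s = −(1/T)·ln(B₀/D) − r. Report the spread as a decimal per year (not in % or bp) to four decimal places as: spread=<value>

spread=0.0162

d₁ = [ln(V₀/D) + (r + σ²/2)T] / (σ√T)
   = [ln(592.3589/285.8385) + (0.0374 + 0.5·0.3525²)·8.7898] / (0.3525·√8.7898)
   = [0.728686 + 0.874832] / 1.045078 = 1.534353
d₂ = d₁ − σ√T = 1.534353 − 1.045078 = 0.489275
N(d₁) = 0.937529,  N(d₂) = 0.687677,  e^(−rT) = 0.719831
E₀ = V₀·N(d₁) − D·e^(−rT)·N(d₂)
   = 592.3589·0.937529 − 285.8385·0.719831·0.687677 = 413.860182
B₀ = V₀ − E₀ = 592.3589 − 413.860182 = 178.498718
spread = −(1/T)·ln(B₀/D) − r = −(1/8.7898)·ln(178.498718/285.8385) − 0.0374 = 0.01616727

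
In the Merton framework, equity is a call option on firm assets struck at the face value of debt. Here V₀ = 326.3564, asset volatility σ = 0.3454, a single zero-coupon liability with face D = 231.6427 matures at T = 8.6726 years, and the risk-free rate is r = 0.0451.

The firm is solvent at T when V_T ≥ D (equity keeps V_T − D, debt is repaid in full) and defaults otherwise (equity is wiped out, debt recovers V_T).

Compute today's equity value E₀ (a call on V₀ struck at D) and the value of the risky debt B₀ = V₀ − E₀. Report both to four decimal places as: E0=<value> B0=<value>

E0=199.1400 B0=127.2164

d₁ = [ln(V₀/D) + (r + σ²/2)T] / (σ√T)
   = [ln(326.3564/231.6427) + (0.0451 + 0.5·0.3454²)·8.6726] / (0.3454·√8.6726)
   = [0.342794 + 0.908460] / 1.017178 = 1.230123
d₂ = d₁ − σ√T = 1.230123 − 1.017178 = 0.212945
N(d₁) = 0.890674,  N(d₂) = 0.584315,  e^(−rT) = 0.676289
E₀ = V₀·N(d₁) − D·e^(−rT)·N(d₂)
   = 326.3564·0.890674 − 231.6427·0.676289·0.584315 = 199.139987
B₀ = V₀ − E₀ = 326.3564 − 199.139987 = 127.216413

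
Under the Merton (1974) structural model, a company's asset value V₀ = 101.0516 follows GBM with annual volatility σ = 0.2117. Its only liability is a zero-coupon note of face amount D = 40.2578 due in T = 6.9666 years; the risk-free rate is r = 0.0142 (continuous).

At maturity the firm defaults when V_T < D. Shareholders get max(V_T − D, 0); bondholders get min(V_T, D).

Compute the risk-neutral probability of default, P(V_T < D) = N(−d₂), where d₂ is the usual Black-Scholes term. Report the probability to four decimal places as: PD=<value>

d₁ = [ln(V₀/D) + (r + σ²/2)T] / (σ√T)
   = [ln(101.0516/40.2578) + (0.0142 + 0.5·0.2117²)·6.9666] / (0.2117·√6.9666)
   = [0.920328 + 0.255036] / 0.558768 = 2.103493
d₂ = d₁ − σ√T = 2.103493 − 0.558768 = 1.544725
risk-neutral PD = N(−d₂) = N(-1.544725) = 0.061206

PD=0.0612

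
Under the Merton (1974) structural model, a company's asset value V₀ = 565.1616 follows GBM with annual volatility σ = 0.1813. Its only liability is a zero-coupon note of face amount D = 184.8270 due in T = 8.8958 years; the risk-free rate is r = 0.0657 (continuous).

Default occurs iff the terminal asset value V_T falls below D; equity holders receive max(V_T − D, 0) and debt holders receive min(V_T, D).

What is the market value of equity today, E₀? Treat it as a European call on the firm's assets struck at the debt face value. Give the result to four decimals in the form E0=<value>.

E0=462.1655

d₁ = [ln(V₀/D) + (r + σ²/2)T] / (σ√T)
   = [ln(565.1616/184.8270) + (0.0657 + 0.5·0.1813²)·8.8958] / (0.1813·√8.8958)
   = [1.117691 + 0.730655] / 0.540742 = 3.418166
d₂ = d₁ − σ√T = 3.418166 − 0.540742 = 2.877423
N(d₁) = 0.999685,  N(d₂) = 0.997995,  e^(−rT) = 0.557410
E₀ = V₀·N(d₁) − D·e^(−rT)·N(d₂)
   = 565.1616·0.999685 − 184.8270·0.557410·0.997995 = 462.165544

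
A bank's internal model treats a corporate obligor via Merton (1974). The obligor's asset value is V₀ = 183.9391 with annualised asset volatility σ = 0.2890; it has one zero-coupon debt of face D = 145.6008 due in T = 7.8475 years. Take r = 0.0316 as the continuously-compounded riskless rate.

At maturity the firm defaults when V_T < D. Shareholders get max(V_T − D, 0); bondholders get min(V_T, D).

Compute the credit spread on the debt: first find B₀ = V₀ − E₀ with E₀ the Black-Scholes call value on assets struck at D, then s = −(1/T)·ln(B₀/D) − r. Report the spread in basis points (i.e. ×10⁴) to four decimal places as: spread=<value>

spread=233.8405

d₁ = [ln(V₀/D) + (r + σ²/2)T] / (σ√T)
   = [ln(183.9391/145.6008) + (0.0316 + 0.5·0.2890²)·7.8475] / (0.2890·√7.8475)
   = [0.233736 + 0.575697] / 0.809587 = 0.999809
d₂ = d₁ − σ√T = 0.999809 − 0.809587 = 0.190222
N(d₁) = 0.841299,  N(d₂) = 0.575433,  e^(−rT) = 0.780375
E₀ = V₀·N(d₁) − D·e^(−rT)·N(d₂)
   = 183.9391·0.841299 − 145.6008·0.780375·0.575433 = 89.365225
B₀ = V₀ − E₀ = 183.9391 − 89.365225 = 94.573875
spread = −(1/T)·ln(B₀/D) − r = −(1/7.8475)·ln(94.573875/145.6008) − 0.0316 = 0.02338405
in basis points: 0.02338405 × 10⁴ = 233.8405 bp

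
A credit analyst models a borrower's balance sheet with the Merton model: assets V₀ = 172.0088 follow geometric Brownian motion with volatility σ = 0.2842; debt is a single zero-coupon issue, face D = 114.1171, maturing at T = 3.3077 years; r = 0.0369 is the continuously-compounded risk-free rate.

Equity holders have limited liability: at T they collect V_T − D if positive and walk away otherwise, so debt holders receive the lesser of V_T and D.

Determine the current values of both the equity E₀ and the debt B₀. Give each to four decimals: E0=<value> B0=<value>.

E0=76.2498 B0=95.7590

d₁ = [ln(V₀/D) + (r + σ²/2)T] / (σ√T)
   = [ln(172.0088/114.1171) + (0.0369 + 0.5·0.2842²)·3.3077] / (0.2842·√3.3077)
   = [0.410321 + 0.255635] / 0.516877 = 1.288422
d₂ = d₁ − σ√T = 1.288422 − 0.516877 = 0.771545
N(d₁) = 0.901200,  N(d₂) = 0.779808,  e^(−rT) = 0.885100
E₀ = V₀·N(d₁) − D·e^(−rT)·N(d₂)
   = 172.0088·0.901200 − 114.1171·0.885100·0.779808 = 76.249820
B₀ = V₀ − E₀ = 172.0088 − 76.249820 = 95.758980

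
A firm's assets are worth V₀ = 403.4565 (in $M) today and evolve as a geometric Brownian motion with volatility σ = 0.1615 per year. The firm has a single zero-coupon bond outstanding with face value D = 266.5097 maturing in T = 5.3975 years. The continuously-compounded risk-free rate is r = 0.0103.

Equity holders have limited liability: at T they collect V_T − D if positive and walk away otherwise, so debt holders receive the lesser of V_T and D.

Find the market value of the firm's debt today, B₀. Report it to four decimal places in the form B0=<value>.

d₁ = [ln(V₀/D) + (r + σ²/2)T] / (σ√T)
   = [ln(403.4565/266.5097) + (0.0103 + 0.5·0.1615²)·5.3975] / (0.1615·√5.3975)
   = [0.414658 + 0.125984] / 0.375205 = 1.440923
d₂ = d₁ − σ√T = 1.440923 − 0.375205 = 1.065718
N(d₁) = 0.925197,  N(d₂) = 0.856724,  e^(−rT) = 0.945923
E₀ = V₀·N(d₁) − D·e^(−rT)·N(d₂)
   = 403.4565·0.925197 − 266.5097·0.945923·0.856724 = 157.298477
B₀ = V₀ − E₀ = 403.4565 − 157.298477 = 246.158023

B0=246.1580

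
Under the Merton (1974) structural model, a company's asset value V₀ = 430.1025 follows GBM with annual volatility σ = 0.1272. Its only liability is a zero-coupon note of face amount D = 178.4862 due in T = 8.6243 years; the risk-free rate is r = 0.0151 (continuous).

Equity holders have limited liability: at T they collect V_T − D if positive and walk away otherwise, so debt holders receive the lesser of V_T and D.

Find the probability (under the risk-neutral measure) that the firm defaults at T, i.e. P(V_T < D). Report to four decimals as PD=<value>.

d₁ = [ln(V₀/D) + (r + σ²/2)T] / (σ√T)
   = [ln(430.1025/178.4862) + (0.0151 + 0.5·0.1272²)·8.6243] / (0.1272·√8.6243)
   = [0.879512 + 0.199997] / 0.373550 = 2.889863
d₂ = d₁ − σ√T = 2.889863 − 0.373550 = 2.516313
risk-neutral PD = N(−d₂) = N(-2.516313) = 0.005929

PD=0.0059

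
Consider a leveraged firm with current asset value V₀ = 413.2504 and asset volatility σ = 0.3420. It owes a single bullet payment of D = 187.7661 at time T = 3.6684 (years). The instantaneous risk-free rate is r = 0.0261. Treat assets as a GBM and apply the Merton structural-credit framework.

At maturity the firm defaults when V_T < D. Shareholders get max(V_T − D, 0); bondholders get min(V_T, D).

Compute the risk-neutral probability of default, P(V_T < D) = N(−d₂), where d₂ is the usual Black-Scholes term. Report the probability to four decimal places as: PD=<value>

PD=0.1532

d₁ = [ln(V₀/D) + (r + σ²/2)T] / (σ√T)
   = [ln(413.2504/187.7661) + (0.0261 + 0.5·0.3420²)·3.6684] / (0.3420·√3.6684)
   = [0.788857 + 0.310281] / 0.655035 = 1.677983
d₂ = d₁ − σ√T = 1.677983 − 0.655035 = 1.022948
risk-neutral PD = N(−d₂) = N(-1.022948) = 0.153166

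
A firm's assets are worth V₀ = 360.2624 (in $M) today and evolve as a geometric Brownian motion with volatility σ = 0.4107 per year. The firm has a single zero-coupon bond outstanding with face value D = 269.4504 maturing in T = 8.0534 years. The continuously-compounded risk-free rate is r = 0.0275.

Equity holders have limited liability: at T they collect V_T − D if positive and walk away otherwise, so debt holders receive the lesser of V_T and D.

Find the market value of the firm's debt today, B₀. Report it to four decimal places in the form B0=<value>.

d₁ = [ln(V₀/D) + (r + σ²/2)T] / (σ√T)
   = [ln(360.2624/269.4504) + (0.0275 + 0.5·0.4107²)·8.0534] / (0.4107·√8.0534)
   = [0.290448 + 0.900670] / 1.165506 = 1.021976
d₂ = d₁ − σ√T = 1.021976 − 1.165506 = -0.143530
N(d₁) = 0.846604,  N(d₂) = 0.442936,  e^(−rT) = 0.801341
E₀ = V₀·N(d₁) − D·e^(−rT)·N(d₂)
   = 360.2624·0.846604 − 269.4504·0.801341·0.442936 = 209.360050
B₀ = V₀ − E₀ = 360.2624 − 209.360050 = 150.902350

B0=150.9023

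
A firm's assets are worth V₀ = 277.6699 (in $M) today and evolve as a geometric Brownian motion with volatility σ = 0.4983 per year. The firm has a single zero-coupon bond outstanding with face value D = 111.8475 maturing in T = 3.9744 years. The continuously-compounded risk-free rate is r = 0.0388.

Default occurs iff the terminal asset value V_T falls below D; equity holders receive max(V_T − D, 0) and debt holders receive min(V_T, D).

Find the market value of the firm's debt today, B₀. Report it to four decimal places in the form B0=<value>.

d₁ = [ln(V₀/D) + (r + σ²/2)T] / (σ√T)
   = [ln(277.6699/111.8475) + (0.0388 + 0.5·0.4983²)·3.9744] / (0.4983·√3.9744)
   = [0.909297 + 0.647634] / 0.993406 = 1.567266
d₂ = d₁ − σ√T = 1.567266 − 0.993406 = 0.573860
N(d₁) = 0.941474,  N(d₂) = 0.716969,  e^(−rT) = 0.857095
E₀ = V₀·N(d₁) − D·e^(−rT)·N(d₂)
   = 277.6699·0.941474 − 111.8475·0.857095·0.716969 = 192.687482
B₀ = V₀ − E₀ = 277.6699 − 192.687482 = 84.982418

B0=84.9824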